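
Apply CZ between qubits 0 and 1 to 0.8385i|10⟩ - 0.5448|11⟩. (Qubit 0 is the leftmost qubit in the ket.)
0.8385i|10⟩ + 0.5448|11⟩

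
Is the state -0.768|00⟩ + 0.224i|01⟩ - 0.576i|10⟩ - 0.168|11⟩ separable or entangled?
Separable

Writing the state as a|00⟩ + b|01⟩ + c|10⟩ + d|11⟩, it is a product state iff ad − bc = 0.
Here (a, b, c, d) = (-0.768, 0.224i, -0.576i, -0.168): ad − bc = (-0.768)(-0.168) − (0.224i)(-0.576i) = 0, so the state is separable.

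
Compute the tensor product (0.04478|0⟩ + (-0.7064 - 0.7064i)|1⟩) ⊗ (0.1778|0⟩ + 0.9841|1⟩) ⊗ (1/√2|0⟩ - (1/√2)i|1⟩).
0.00563|000⟩ - 0.00563i|001⟩ + 0.03116|010⟩ - 0.03116i|011⟩ + (-0.08881 - 0.08881i)|100⟩ + (-0.08881 + 0.08881i)|101⟩ + (-0.4916 - 0.4916i)|110⟩ + (-0.4916 + 0.4916i)|111⟩

amp(|b₁b₂…⟩) = product of the factor amplitudes for bits b₁, b₂, …; only kets whose every factor amplitude is nonzero survive.
|000⟩: (0.04478)(0.1778)(1/√2) = 0.00563
|001⟩: (0.04478)(0.1778)(-(1/√2)i) = -0.00563i
|010⟩: (0.04478)(0.9841)(1/√2) = 0.03116
|011⟩: (0.04478)(0.9841)(-(1/√2)i) = -0.03116i
|100⟩: (-0.7064 - 0.7064i)(0.1778)(1/√2) = (-0.08881 - 0.08881i)
|101⟩: (-0.7064 - 0.7064i)(0.1778)(-(1/√2)i) = (-0.08881 + 0.08881i)
|110⟩: (-0.7064 - 0.7064i)(0.9841)(1/√2) = (-0.4916 - 0.4916i)
|111⟩: (-0.7064 - 0.7064i)(0.9841)(-(1/√2)i) = (-0.4916 + 0.4916i)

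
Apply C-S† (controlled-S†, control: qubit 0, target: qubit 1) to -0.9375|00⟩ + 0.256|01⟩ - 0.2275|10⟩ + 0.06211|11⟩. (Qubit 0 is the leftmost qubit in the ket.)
-0.9375|00⟩ + 0.256|01⟩ - 0.2275|10⟩ - 0.06211i|11⟩

C-S† leaves the control-|0⟩ kets |00⟩, |01⟩ unchanged and applies S† to qubit 1 on the control-|1⟩ pair (|10⟩, |11⟩).
S† = [[1, 0], [0, -i]].
With a = amp(|10⟩) = -0.2275 and b = amp(|11⟩) = 0.06211:
new amp(|10⟩) = (1)·a = -0.2275
new amp(|11⟩) = (-i)·b = -0.06211i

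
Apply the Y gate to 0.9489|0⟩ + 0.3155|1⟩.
-0.3155i|0⟩ + 0.9489i|1⟩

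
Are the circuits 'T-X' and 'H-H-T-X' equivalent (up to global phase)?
Yes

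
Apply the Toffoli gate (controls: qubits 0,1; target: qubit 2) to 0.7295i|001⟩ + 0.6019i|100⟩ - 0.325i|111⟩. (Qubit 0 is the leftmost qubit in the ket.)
0.7295i|001⟩ + 0.6019i|100⟩ - 0.325i|110⟩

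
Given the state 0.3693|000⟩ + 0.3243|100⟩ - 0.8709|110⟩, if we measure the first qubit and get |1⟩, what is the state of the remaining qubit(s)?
0.349|00⟩ - 0.9371|10⟩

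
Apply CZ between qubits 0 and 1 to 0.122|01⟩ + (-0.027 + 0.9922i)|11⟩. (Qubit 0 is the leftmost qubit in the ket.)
0.122|01⟩ + (0.027 - 0.9922i)|11⟩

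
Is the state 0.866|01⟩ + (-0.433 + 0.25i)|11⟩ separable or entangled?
Separable

Writing the state as a|00⟩ + b|01⟩ + c|10⟩ + d|11⟩, it is a product state iff ad − bc = 0.
Here (a, b, c, d) = (0, 0.866, 0, (-0.433 + 0.25i)): ad − bc = (0)(-0.433 + 0.25i) − (0.866)(0) = 0, so the state is separable.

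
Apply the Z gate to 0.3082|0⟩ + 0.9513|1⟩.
0.3082|0⟩ - 0.9513|1⟩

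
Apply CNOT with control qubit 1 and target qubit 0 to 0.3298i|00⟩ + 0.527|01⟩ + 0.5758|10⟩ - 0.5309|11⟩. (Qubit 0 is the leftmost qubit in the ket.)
0.3298i|00⟩ - 0.5309|01⟩ + 0.5758|10⟩ + 0.527|11⟩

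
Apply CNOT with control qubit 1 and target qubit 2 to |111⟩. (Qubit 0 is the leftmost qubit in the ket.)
|110⟩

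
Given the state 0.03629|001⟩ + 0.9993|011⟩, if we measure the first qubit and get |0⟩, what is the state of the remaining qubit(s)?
0.03629|01⟩ + 0.9993|11⟩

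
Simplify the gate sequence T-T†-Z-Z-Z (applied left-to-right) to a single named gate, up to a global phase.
Z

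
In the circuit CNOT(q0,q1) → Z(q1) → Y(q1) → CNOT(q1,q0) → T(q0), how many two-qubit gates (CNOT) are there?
2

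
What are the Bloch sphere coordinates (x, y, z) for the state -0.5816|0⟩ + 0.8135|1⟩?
(-0.9463, 0, -0.3235)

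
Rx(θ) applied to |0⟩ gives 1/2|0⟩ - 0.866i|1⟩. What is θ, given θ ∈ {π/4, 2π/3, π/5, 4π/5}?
2π/3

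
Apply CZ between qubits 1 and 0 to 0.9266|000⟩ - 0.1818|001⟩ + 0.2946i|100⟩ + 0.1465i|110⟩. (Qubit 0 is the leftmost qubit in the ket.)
0.9266|000⟩ - 0.1818|001⟩ + 0.2946i|100⟩ - 0.1465i|110⟩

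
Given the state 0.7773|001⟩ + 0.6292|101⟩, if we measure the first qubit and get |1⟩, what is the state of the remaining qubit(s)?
|01⟩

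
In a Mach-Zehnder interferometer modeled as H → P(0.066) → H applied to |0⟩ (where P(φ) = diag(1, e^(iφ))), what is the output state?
(0.9989 + 0.03298i)|0⟩ + (0.001089 - 0.03298i)|1⟩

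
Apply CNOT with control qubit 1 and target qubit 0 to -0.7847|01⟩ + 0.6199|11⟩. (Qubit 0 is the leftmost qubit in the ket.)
0.6199|01⟩ - 0.7847|11⟩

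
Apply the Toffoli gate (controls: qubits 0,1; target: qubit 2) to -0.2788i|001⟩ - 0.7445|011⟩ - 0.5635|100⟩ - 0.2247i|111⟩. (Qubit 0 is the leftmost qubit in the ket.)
-0.2788i|001⟩ - 0.7445|011⟩ - 0.5635|100⟩ - 0.2247i|110⟩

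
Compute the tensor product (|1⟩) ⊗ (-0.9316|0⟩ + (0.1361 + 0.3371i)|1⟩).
-0.9316|10⟩ + (0.1361 + 0.3371i)|11⟩

amp(|b₁b₂…⟩) = product of the factor amplitudes for bits b₁, b₂, …; only kets whose every factor amplitude is nonzero survive.
|10⟩: (1)(-0.9316) = -0.9316
|11⟩: (1)(0.1361 + 0.3371i) = (0.1361 + 0.3371i)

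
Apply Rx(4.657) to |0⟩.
-0.6873|0⟩ - 0.7264i|1⟩

Rx(4.657) = [[cos(θ/2), −i·sin(θ/2)], [−i·sin(θ/2), cos(θ/2)]]; θ = 4.657, cos(θ/2) ≈ -0.687255, sin(θ/2) ≈ 0.726416.
With a = amp(|0⟩) = 1 and b = amp(|1⟩) = 0:
new amp(|0⟩) = (-0.687255)·a + (-0.726416i)·b = -0.6873
new amp(|1⟩) = (-0.726416i)·a + (-0.687255)·b = -0.7264i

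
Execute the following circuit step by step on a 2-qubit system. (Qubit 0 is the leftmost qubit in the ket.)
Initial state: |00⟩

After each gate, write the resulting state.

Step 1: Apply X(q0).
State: |10⟩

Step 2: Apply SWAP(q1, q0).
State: |01⟩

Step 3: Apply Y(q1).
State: -i|00⟩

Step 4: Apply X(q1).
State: -i|01⟩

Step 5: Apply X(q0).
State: -i|11⟩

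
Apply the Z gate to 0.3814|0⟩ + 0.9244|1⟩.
0.3814|0⟩ - 0.9244|1⟩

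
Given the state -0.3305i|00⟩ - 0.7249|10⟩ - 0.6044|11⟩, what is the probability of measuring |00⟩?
0.1092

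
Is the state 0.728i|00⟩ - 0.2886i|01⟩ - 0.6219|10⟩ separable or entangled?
Entangled

Writing the state as a|00⟩ + b|01⟩ + c|10⟩ + d|11⟩, it is a product state iff ad − bc = 0.
Here (a, b, c, d) = (0.728i, -0.2886i, -0.6219, 0): ad − bc = (0.728i)(0) − (-0.2886i)(-0.6219) = -0.1795i ≠ 0, so the state is entangled.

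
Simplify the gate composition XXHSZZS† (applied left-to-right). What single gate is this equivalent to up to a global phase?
H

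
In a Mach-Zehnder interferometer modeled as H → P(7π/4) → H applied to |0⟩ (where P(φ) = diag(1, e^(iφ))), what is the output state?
(0.8536 - (1/√8)i)|0⟩ + (0.1464 + (1/√8)i)|1⟩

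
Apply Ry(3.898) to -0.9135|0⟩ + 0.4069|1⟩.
-0.04083|0⟩ - 0.9992|1⟩

Ry(3.898) = [[cos(θ/2), −sin(θ/2)], [sin(θ/2), cos(θ/2)]]; θ = 3.898, cos(θ/2) ≈ -0.369252, sin(θ/2) ≈ 0.929329.
With a = amp(|0⟩) = -0.9135 and b = amp(|1⟩) = 0.4069:
new amp(|0⟩) = (-0.369252)·a + (-0.929329)·b = -0.04083
new amp(|1⟩) = (0.929329)·a + (-0.369252)·b = -0.9992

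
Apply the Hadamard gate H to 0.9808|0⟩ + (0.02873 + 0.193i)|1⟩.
(0.7138 + 0.1365i)|0⟩ + (0.6732 - 0.1365i)|1⟩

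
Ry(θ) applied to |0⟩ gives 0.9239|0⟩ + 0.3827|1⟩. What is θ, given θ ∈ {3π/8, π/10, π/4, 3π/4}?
π/4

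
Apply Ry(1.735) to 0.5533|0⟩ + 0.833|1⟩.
-0.2775|0⟩ + 0.9607|1⟩

Ry(1.735) = [[cos(θ/2), −sin(θ/2)], [sin(θ/2), cos(θ/2)]]; θ = 1.735, cos(θ/2) ≈ 0.646735, sin(θ/2) ≈ 0.762714.
With a = amp(|0⟩) = 0.5533 and b = amp(|1⟩) = 0.833:
new amp(|0⟩) = (0.646735)·a + (-0.762714)·b = -0.2775
new amp(|1⟩) = (0.762714)·a + (0.646735)·b = 0.9607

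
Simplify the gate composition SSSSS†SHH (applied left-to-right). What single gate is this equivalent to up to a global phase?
I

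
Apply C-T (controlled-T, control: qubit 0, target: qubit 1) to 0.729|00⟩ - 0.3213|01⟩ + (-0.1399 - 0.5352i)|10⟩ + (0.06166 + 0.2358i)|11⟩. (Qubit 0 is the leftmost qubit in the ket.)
0.729|00⟩ - 0.3213|01⟩ + (-0.1399 - 0.5352i)|10⟩ + (-0.1231 + 0.2103i)|11⟩

C-T leaves the control-|0⟩ kets |00⟩, |01⟩ unchanged and applies T to qubit 1 on the control-|1⟩ pair (|10⟩, |11⟩).
T = [[1, 0], [0, (1/√2 + (1/√2)i)]].
With a = amp(|10⟩) = (-0.1399 - 0.5352i) and b = amp(|11⟩) = (0.06166 + 0.2358i):
new amp(|10⟩) = (1)·a = (-0.1399 - 0.5352i)
new amp(|11⟩) = (1/√2 + (1/√2)i)·b = (-0.1231 + 0.2103i)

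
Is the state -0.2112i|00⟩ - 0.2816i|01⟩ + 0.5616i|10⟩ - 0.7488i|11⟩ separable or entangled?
Entangled

Writing the state as a|00⟩ + b|01⟩ + c|10⟩ + d|11⟩, it is a product state iff ad − bc = 0.
Here (a, b, c, d) = (-0.2112i, -0.2816i, 0.5616i, -0.7488i): ad − bc = (-0.2112i)(-0.7488i) − (-0.2816i)(0.5616i) = -0.3163 ≠ 0, so the state is entangled.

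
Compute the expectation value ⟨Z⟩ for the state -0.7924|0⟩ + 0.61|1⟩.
0.2558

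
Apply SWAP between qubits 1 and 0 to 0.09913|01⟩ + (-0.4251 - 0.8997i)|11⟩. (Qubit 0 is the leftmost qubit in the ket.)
0.09913|10⟩ + (-0.4251 - 0.8997i)|11⟩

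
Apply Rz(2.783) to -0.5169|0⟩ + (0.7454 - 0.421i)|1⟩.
(-0.09218 + 0.5086i)|0⟩ + (0.5472 + 0.6584i)|1⟩

Rz(2.783) = [[e^(−iθ/2), 0], [0, e^(iθ/2)]] with e^(±iθ/2) = cos(θ/2) ± i·sin(θ/2); θ = 2.783, cos(θ/2) ≈ 0.178337, sin(θ/2) ≈ 0.983969.
With a = amp(|0⟩) = -0.5169 and b = amp(|1⟩) = (0.7454 - 0.421i):
new amp(|0⟩) = (0.178337 - 0.983969i)·a = (-0.09218 + 0.5086i)
new amp(|1⟩) = (0.178337 + 0.983969i)·b = (0.5472 + 0.6584i)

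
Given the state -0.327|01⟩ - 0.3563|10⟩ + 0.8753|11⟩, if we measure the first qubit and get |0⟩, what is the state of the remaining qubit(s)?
-|1⟩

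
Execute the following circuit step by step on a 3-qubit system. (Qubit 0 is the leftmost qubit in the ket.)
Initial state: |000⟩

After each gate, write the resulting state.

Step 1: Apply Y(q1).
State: i|010⟩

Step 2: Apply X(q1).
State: i|000⟩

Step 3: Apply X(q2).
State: i|001⟩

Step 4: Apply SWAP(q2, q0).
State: i|100⟩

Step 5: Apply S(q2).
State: i|100⟩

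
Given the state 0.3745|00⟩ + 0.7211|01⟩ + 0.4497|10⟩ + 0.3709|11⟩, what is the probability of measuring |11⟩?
0.1376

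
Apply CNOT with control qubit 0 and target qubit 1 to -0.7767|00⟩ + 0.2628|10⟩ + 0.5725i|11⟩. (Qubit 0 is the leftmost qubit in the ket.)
-0.7767|00⟩ + 0.5725i|10⟩ + 0.2628|11⟩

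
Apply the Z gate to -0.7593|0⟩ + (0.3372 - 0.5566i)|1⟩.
-0.7593|0⟩ + (-0.3372 + 0.5566i)|1⟩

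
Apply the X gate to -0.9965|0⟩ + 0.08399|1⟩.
0.08399|0⟩ - 0.9965|1⟩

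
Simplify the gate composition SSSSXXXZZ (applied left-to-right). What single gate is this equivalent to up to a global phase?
X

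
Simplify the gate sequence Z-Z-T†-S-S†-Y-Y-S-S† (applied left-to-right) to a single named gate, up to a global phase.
T†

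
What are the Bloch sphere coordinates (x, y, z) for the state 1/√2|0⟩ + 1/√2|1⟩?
(1, 0, 0)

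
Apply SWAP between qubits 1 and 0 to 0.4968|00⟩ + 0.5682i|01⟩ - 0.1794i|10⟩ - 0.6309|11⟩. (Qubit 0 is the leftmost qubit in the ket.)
0.4968|00⟩ - 0.1794i|01⟩ + 0.5682i|10⟩ - 0.6309|11⟩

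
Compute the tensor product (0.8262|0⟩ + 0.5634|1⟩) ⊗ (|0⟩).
0.8262|00⟩ + 0.5634|10⟩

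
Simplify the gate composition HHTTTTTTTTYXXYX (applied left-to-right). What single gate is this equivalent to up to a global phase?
X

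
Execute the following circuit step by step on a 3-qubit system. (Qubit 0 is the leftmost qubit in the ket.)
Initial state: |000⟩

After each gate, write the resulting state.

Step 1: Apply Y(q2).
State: i|001⟩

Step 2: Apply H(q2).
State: (1/√2)i|000⟩ - (1/√2)i|001⟩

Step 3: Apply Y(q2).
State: -1/√2|000⟩ - 1/√2|001⟩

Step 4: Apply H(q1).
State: -1/2|000⟩ - 1/2|001⟩ - 1/2|010⟩ - 1/2|011⟩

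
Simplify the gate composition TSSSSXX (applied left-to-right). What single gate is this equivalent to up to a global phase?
T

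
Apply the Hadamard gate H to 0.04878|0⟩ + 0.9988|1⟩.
0.7408|0⟩ - 0.6718|1⟩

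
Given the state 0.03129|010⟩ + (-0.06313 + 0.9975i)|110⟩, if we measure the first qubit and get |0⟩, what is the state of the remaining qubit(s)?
|10⟩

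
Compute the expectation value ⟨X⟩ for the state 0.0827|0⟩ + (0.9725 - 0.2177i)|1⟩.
0.1609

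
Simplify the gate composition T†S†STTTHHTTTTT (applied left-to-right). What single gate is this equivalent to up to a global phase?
T†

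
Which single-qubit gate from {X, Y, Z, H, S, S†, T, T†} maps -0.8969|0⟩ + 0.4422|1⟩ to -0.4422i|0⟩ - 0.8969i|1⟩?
Y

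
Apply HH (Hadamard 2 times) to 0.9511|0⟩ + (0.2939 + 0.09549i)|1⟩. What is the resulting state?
0.9511|0⟩ + (0.2939 + 0.09549i)|1⟩

H² = I, so an even number of Hadamards cancels: H^2 = I and the state is unchanged.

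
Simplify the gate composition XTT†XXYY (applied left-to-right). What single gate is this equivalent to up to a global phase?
X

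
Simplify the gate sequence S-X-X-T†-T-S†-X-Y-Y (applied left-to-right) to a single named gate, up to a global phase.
X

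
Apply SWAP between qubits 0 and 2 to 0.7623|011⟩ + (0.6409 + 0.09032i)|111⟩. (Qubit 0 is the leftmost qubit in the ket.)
0.7623|110⟩ + (0.6409 + 0.09032i)|111⟩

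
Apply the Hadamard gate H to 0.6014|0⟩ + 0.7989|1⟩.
0.9902|0⟩ - 0.1397|1⟩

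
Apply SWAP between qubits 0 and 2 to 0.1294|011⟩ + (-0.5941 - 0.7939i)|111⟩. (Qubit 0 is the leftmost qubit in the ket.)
0.1294|110⟩ + (-0.5941 - 0.7939i)|111⟩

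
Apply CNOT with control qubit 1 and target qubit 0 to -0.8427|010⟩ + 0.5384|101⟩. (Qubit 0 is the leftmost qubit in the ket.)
0.5384|101⟩ - 0.8427|110⟩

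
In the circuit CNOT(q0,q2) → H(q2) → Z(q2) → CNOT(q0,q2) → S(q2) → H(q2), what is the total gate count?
6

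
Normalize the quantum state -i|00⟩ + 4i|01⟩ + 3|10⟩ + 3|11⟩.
-0.169i|00⟩ + 0.6761i|01⟩ + 0.5071|10⟩ + 0.5071|11⟩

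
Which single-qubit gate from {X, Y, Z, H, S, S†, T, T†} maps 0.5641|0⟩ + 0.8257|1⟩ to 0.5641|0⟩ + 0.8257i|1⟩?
S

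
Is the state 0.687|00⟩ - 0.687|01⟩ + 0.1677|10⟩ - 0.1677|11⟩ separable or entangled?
Separable

Writing the state as a|00⟩ + b|01⟩ + c|10⟩ + d|11⟩, it is a product state iff ad − bc = 0.
Here (a, b, c, d) = (0.687, -0.687, 0.1677, -0.1677): ad − bc = (0.687)(-0.1677) − (-0.687)(0.1677) = 0, so the state is separable.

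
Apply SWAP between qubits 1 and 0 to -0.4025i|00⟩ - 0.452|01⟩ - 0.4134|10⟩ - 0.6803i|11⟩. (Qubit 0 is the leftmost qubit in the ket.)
-0.4025i|00⟩ - 0.4134|01⟩ - 0.452|10⟩ - 0.6803i|11⟩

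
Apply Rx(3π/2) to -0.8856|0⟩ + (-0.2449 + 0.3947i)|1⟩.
(0.9053 + 0.1732i)|0⟩ + (0.1732 + 0.3471i)|1⟩

Rx(3π/2) = [[cos(θ/2), −i·sin(θ/2)], [−i·sin(θ/2), cos(θ/2)]]; θ = 3π/2, cos(θ/2) ≈ -0.707107, sin(θ/2) ≈ 0.707107.
With a = amp(|0⟩) = -0.8856 and b = amp(|1⟩) = (-0.2449 + 0.3947i):
new amp(|0⟩) = (-0.707107)·a + (-0.707107i)·b = (0.9053 + 0.1732i)
new amp(|1⟩) = (-0.707107i)·a + (-0.707107)·b = (0.1732 + 0.3471i)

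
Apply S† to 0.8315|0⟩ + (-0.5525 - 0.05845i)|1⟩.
0.8315|0⟩ + (-0.05845 + 0.5525i)|1⟩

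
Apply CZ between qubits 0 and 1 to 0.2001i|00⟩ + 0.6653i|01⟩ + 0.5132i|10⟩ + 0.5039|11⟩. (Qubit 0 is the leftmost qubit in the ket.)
0.2001i|00⟩ + 0.6653i|01⟩ + 0.5132i|10⟩ - 0.5039|11⟩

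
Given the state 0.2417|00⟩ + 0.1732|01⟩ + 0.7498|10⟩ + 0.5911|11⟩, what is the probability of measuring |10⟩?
0.5622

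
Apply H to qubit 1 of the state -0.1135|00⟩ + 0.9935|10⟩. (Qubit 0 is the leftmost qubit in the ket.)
-0.08026|00⟩ - 0.08026|01⟩ + 0.7025|10⟩ + 0.7025|11⟩

H on qubit 1 mixes each pair of kets that differ only in qubit 1: amplitudes (a, b) of (|…0…⟩, |…1…⟩) become ((a + b)/√2, (a − b)/√2). Kets absent from the input have amplitude 0.
(|00⟩, |01⟩): (a, b) = (-0.1135, 0) → (-0.08026, -0.08026)
(|10⟩, |11⟩): (a, b) = (0.9935, 0) → (0.7025, 0.7025)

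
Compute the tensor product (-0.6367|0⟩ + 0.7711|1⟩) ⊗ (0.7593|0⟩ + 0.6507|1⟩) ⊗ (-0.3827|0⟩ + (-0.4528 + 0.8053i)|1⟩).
0.185|000⟩ + (0.2189 - 0.3893i)|001⟩ + 0.1586|010⟩ + (0.1876 - 0.3336i)|011⟩ - 0.2241|100⟩ + (-0.2651 + 0.4715i)|101⟩ - 0.192|110⟩ + (-0.2272 + 0.4041i)|111⟩

amp(|b₁b₂…⟩) = product of the factor amplitudes for bits b₁, b₂, …; only kets whose every factor amplitude is nonzero survive.
|000⟩: (-0.6367)(0.7593)(-0.3827) = 0.185
|001⟩: (-0.6367)(0.7593)(-0.4528 + 0.8053i) = (0.2189 - 0.3893i)
|010⟩: (-0.6367)(0.6507)(-0.3827) = 0.1586
|011⟩: (-0.6367)(0.6507)(-0.4528 + 0.8053i) = (0.1876 - 0.3336i)
|100⟩: (0.7711)(0.7593)(-0.3827) = -0.2241
|101⟩: (0.7711)(0.7593)(-0.4528 + 0.8053i) = (-0.2651 + 0.4715i)
|110⟩: (0.7711)(0.6507)(-0.3827) = -0.192
|111⟩: (0.7711)(0.6507)(-0.4528 + 0.8053i) = (-0.2272 + 0.4041i)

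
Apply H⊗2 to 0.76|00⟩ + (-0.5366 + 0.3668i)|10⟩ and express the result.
(0.1117 + 0.1834i)|00⟩ + (0.1117 + 0.1834i)|01⟩ + (0.6483 - 0.1834i)|10⟩ + (0.6483 - 0.1834i)|11⟩

H⊗2 gives amp(|y⟩) = (1/2) Σ_x (−1)^(x·y) amp(|x⟩), where x·y is the number of positions in which both x and y have a 1.
|00⟩: (0.76 + (-0.5366 + 0.3668i))/2 = (0.1117 + 0.1834i)
|01⟩: (0.76 + (-0.5366 + 0.3668i))/2 = (0.1117 + 0.1834i)
|10⟩: (0.76 - (-0.5366 + 0.3668i))/2 = (0.6483 - 0.1834i)
|11⟩: (0.76 - (-0.5366 + 0.3668i))/2 = (0.6483 - 0.1834i)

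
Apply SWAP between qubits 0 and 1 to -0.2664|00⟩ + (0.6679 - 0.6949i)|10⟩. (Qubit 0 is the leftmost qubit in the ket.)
-0.2664|00⟩ + (0.6679 - 0.6949i)|01⟩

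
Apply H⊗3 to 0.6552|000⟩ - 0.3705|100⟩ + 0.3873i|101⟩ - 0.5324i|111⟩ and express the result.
(0.1007 - 0.0513i)|000⟩ + (0.1007 + 0.0513i)|001⟩ + (0.1007 + 0.3252i)|010⟩ + (0.1007 - 0.3252i)|011⟩ + (0.3626 + 0.0513i)|100⟩ + (0.3626 - 0.0513i)|101⟩ + (0.3626 - 0.3252i)|110⟩ + (0.3626 + 0.3252i)|111⟩

H⊗3 gives amp(|y⟩) = (1/2√2) Σ_x (−1)^(x·y) amp(|x⟩), where x·y is the number of positions in which both x and y have a 1.
|000⟩: (0.6552 - 0.3705 + 0.3873i - 0.5324i)/(2√2) = (0.1007 - 0.0513i)
|001⟩: (0.6552 - 0.3705 - 0.3873i + 0.5324i)/(2√2) = (0.1007 + 0.0513i)
|010⟩: (0.6552 - 0.3705 + 0.3873i + 0.5324i)/(2√2) = (0.1007 + 0.3252i)
|011⟩: (0.6552 - 0.3705 - 0.3873i - 0.5324i)/(2√2) = (0.1007 - 0.3252i)
|100⟩: (0.6552 + 0.3705 - 0.3873i + 0.5324i)/(2√2) = (0.3626 + 0.0513i)
|101⟩: (0.6552 + 0.3705 + 0.3873i - 0.5324i)/(2√2) = (0.3626 - 0.0513i)
|110⟩: (0.6552 + 0.3705 - 0.3873i - 0.5324i)/(2√2) = (0.3626 - 0.3252i)
|111⟩: (0.6552 + 0.3705 + 0.3873i + 0.5324i)/(2√2) = (0.3626 + 0.3252i)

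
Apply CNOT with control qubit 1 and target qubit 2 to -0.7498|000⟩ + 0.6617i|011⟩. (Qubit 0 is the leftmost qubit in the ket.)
-0.7498|000⟩ + 0.6617i|010⟩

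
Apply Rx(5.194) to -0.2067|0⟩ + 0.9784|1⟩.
(0.1768 - 0.5069i)|0⟩ + (-0.8369 + 0.1071i)|1⟩

Rx(5.194) = [[cos(θ/2), −i·sin(θ/2)], [−i·sin(θ/2), cos(θ/2)]]; θ = 5.194, cos(θ/2) ≈ -0.855338, sin(θ/2) ≈ 0.51807.
With a = amp(|0⟩) = -0.2067 and b = amp(|1⟩) = 0.9784:
new amp(|0⟩) = (-0.855338)·a + (-0.51807i)·b = (0.1768 - 0.5069i)
new amp(|1⟩) = (-0.51807i)·a + (-0.855338)·b = (-0.8369 + 0.1071i)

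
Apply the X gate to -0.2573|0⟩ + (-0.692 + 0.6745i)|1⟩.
(-0.692 + 0.6745i)|0⟩ - 0.2573|1⟩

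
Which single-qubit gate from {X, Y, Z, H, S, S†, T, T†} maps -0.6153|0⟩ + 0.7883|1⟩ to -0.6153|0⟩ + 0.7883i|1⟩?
S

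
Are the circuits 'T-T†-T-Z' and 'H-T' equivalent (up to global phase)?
No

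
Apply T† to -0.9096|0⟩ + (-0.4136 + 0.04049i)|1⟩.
-0.9096|0⟩ + (-0.2638 + 0.3211i)|1⟩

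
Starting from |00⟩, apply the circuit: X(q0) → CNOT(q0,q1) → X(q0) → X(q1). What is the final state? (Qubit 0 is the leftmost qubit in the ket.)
|00⟩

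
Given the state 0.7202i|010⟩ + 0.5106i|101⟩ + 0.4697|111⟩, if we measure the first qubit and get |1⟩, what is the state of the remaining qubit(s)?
0.736i|01⟩ + 0.677|11⟩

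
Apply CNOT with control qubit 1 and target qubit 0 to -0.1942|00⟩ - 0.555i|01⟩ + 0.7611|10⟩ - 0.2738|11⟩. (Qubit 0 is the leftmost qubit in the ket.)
-0.1942|00⟩ - 0.2738|01⟩ + 0.7611|10⟩ - 0.555i|11⟩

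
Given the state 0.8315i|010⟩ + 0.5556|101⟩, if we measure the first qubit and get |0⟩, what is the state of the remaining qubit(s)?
i|10⟩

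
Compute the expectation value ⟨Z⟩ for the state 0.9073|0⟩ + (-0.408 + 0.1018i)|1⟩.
0.6464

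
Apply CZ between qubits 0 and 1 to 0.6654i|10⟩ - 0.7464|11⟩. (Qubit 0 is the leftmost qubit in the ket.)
0.6654i|10⟩ + 0.7464|11⟩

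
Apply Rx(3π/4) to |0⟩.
0.3827|0⟩ - 0.9239i|1⟩

Rx(3π/4) = [[cos(θ/2), −i·sin(θ/2)], [−i·sin(θ/2), cos(θ/2)]]; θ = 3π/4, cos(θ/2) ≈ 0.382683, sin(θ/2) ≈ 0.92388.
With a = amp(|0⟩) = 1 and b = amp(|1⟩) = 0:
new amp(|0⟩) = (0.382683)·a + (-0.92388i)·b = 0.3827
new amp(|1⟩) = (-0.92388i)·a + (0.382683)·b = -0.9239i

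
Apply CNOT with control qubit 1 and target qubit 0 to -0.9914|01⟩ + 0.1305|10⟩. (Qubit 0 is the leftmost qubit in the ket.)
0.1305|10⟩ - 0.9914|11⟩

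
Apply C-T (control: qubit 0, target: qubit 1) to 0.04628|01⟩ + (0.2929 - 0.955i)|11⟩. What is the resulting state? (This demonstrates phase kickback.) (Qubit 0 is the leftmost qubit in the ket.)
0.04628|01⟩ + (0.8824 - 0.4682i)|11⟩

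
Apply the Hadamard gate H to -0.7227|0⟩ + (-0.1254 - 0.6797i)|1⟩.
(-0.5997 - 0.4806i)|0⟩ + (-0.4224 + 0.4806i)|1⟩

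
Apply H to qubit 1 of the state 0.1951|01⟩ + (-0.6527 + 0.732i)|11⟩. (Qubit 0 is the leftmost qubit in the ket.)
0.138|00⟩ - 0.138|01⟩ + (-0.4615 + 0.5176i)|10⟩ + (0.4615 - 0.5176i)|11⟩

H on qubit 1 mixes each pair of kets that differ only in qubit 1: amplitudes (a, b) of (|…0…⟩, |…1…⟩) become ((a + b)/√2, (a − b)/√2). Kets absent from the input have amplitude 0.
(|00⟩, |01⟩): (a, b) = (0, 0.1951) → (0.138, -0.138)
(|10⟩, |11⟩): (a, b) = (0, (-0.6527 + 0.732i)) → ((-0.4615 + 0.5176i), (0.4615 - 0.5176i))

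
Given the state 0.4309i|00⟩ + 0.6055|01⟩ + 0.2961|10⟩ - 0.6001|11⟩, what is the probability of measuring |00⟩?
0.1857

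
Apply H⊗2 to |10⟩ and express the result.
1/2|00⟩ + 1/2|01⟩ - 1/2|10⟩ - 1/2|11⟩

H⊗2 gives amp(|y⟩) = (1/2) Σ_x (−1)^(x·y) amp(|x⟩), where x·y is the number of positions in which both x and y have a 1.
|00⟩: (1)/2 = 1/2
|01⟩: (1)/2 = 1/2
|10⟩: (-1)/2 = -1/2
|11⟩: (-1)/2 = -1/2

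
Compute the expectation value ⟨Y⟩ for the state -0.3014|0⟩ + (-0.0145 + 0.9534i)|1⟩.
-0.5747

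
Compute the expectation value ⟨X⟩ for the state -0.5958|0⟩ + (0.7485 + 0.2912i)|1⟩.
-0.8919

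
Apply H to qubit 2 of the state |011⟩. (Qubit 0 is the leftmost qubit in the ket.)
1/√2|010⟩ - 1/√2|011⟩

H on qubit 2 mixes each pair of kets that differ only in qubit 2: amplitudes (a, b) of (|…0…⟩, |…1…⟩) become ((a + b)/√2, (a − b)/√2). Kets absent from the input have amplitude 0.
(|010⟩, |011⟩): (a, b) = (0, 1) → (1/√2, -1/√2)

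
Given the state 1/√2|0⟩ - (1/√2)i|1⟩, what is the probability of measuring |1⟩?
1/2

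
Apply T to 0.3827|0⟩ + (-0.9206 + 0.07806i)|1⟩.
0.3827|0⟩ + (-0.7062 - 0.5958i)|1⟩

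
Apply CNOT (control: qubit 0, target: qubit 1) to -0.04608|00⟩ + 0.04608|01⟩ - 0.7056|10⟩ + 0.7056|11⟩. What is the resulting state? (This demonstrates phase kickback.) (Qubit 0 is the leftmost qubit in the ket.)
-0.04608|00⟩ + 0.04608|01⟩ + 0.7056|10⟩ - 0.7056|11⟩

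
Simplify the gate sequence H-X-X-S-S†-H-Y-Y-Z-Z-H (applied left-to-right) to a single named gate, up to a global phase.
H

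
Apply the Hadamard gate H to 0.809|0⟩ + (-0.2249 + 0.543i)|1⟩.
(0.413 + 0.384i)|0⟩ + (0.7311 - 0.384i)|1⟩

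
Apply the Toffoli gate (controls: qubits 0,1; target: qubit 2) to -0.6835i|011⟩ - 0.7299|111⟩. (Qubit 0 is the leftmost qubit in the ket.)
-0.6835i|011⟩ - 0.7299|110⟩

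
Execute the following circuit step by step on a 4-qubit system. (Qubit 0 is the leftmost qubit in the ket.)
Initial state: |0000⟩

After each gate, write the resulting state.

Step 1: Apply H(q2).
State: 1/√2|0000⟩ + 1/√2|0010⟩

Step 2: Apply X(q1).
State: 1/√2|0100⟩ + 1/√2|0110⟩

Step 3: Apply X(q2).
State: 1/√2|0100⟩ + 1/√2|0110⟩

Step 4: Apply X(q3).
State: 1/√2|0101⟩ + 1/√2|0111⟩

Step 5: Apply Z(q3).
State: -1/√2|0101⟩ - 1/√2|0111⟩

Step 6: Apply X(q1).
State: -1/√2|0001⟩ - 1/√2|0011⟩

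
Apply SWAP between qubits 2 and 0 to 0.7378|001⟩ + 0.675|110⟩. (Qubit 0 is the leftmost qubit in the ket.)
0.675|011⟩ + 0.7378|100⟩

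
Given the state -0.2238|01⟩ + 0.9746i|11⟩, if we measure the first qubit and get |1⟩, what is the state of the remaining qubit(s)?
i|1⟩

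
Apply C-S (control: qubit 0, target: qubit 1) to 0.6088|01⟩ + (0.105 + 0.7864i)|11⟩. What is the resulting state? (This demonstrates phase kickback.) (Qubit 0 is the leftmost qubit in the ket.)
0.6088|01⟩ + (-0.7864 + 0.105i)|11⟩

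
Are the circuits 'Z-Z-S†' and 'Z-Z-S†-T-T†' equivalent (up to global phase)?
Yes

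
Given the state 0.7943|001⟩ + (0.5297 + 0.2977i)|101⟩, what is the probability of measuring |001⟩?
0.6309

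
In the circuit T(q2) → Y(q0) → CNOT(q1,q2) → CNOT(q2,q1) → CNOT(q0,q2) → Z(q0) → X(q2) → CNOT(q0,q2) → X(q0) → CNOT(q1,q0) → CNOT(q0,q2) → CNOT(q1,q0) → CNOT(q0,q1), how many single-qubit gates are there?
5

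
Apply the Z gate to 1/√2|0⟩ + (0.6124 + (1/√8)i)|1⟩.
1/√2|0⟩ + (-0.6124 - (1/√8)i)|1⟩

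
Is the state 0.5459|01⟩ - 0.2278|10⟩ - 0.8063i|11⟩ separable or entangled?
Entangled

Writing the state as a|00⟩ + b|01⟩ + c|10⟩ + d|11⟩, it is a product state iff ad − bc = 0.
Here (a, b, c, d) = (0, 0.5459, -0.2278, -0.8063i): ad − bc = (0)(-0.8063i) − (0.5459)(-0.2278) = 0.1244 ≠ 0, so the state is entangled.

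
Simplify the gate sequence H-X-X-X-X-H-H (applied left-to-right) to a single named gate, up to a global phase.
H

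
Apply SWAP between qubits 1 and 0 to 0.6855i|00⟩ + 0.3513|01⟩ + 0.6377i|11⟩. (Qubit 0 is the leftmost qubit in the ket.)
0.6855i|00⟩ + 0.3513|10⟩ + 0.6377i|11⟩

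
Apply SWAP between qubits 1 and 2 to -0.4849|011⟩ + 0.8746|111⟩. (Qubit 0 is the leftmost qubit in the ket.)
-0.4849|011⟩ + 0.8746|111⟩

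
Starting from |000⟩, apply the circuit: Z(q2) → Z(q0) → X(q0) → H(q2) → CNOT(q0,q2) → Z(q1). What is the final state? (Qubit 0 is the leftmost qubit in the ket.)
1/√2|100⟩ + 1/√2|101⟩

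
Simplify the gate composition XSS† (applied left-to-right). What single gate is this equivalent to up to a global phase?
X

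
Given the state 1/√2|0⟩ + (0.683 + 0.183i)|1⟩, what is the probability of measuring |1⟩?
0.5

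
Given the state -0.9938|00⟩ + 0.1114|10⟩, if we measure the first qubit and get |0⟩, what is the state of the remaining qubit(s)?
-|0⟩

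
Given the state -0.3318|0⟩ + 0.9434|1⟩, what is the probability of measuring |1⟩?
0.89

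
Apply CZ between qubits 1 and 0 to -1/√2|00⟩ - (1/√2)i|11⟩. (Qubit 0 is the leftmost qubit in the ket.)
-1/√2|00⟩ + (1/√2)i|11⟩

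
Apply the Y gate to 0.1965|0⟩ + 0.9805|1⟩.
-0.9805i|0⟩ + 0.1965i|1⟩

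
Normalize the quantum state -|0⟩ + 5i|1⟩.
-0.1961|0⟩ + 0.9806i|1⟩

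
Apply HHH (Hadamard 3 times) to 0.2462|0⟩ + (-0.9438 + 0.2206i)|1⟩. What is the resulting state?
(-0.4933 + 0.156i)|0⟩ + (0.8415 - 0.156i)|1⟩

H² = I, so H^3 = H: a single Hadamard. With (a, b) = (0.2462, (-0.9438 + 0.2206i)), H gives ((a + b)/√2, (a − b)/√2) = ((-0.4933 + 0.156i), (0.8415 - 0.156i)).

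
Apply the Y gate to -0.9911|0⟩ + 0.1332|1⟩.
-0.1332i|0⟩ - 0.9911i|1⟩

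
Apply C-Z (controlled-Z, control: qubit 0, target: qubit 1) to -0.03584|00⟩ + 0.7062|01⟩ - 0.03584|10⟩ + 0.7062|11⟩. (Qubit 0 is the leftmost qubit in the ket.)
-0.03584|00⟩ + 0.7062|01⟩ - 0.03584|10⟩ - 0.7062|11⟩

C-Z leaves the control-|0⟩ kets |00⟩, |01⟩ unchanged and applies Z to qubit 1 on the control-|1⟩ pair (|10⟩, |11⟩).
Z = [[1, 0], [0, -1]].
With a = amp(|10⟩) = -0.03584 and b = amp(|11⟩) = 0.7062:
new amp(|10⟩) = (1)·a = -0.03584
new amp(|11⟩) = (-1)·b = -0.7062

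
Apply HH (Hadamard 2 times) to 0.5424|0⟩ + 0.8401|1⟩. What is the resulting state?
0.5424|0⟩ + 0.8401|1⟩

H² = I, so an even number of Hadamards cancels: H^2 = I and the state is unchanged.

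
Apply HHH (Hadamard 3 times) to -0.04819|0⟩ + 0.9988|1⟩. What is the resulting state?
0.6722|0⟩ - 0.7403|1⟩

H² = I, so H^3 = H: a single Hadamard. With (a, b) = (-0.04819, 0.9988), H gives ((a + b)/√2, (a − b)/√2) = (0.6722, -0.7403).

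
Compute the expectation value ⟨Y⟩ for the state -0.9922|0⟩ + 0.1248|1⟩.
0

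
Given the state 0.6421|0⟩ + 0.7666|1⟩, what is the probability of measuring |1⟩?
0.5877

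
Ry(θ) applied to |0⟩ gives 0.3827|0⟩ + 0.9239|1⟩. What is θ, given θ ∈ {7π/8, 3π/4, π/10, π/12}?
3π/4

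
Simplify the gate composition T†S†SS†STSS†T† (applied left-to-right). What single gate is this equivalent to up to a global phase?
T†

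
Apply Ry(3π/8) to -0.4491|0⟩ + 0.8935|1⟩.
-0.8698|0⟩ + 0.4934|1⟩

Ry(3π/8) = [[cos(θ/2), −sin(θ/2)], [sin(θ/2), cos(θ/2)]]; θ = 3π/8, cos(θ/2) ≈ 0.83147, sin(θ/2) ≈ 0.55557.
With a = amp(|0⟩) = -0.4491 and b = amp(|1⟩) = 0.8935:
new amp(|0⟩) = (0.83147)·a + (-0.55557)·b = -0.8698
new amp(|1⟩) = (0.55557)·a + (0.83147)·b = 0.4934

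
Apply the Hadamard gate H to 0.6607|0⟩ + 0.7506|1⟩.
0.9979|0⟩ - 0.06357|1⟩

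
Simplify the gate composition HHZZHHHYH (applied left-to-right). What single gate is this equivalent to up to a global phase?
Y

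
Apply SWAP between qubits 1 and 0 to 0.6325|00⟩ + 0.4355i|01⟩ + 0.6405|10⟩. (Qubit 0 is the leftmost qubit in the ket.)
0.6325|00⟩ + 0.6405|01⟩ + 0.4355i|10⟩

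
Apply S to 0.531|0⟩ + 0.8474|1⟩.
0.531|0⟩ + 0.8474i|1⟩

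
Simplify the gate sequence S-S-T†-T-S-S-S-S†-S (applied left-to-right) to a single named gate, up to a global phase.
S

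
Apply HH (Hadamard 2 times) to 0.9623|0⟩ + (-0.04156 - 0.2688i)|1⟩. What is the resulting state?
0.9623|0⟩ + (-0.04156 - 0.2688i)|1⟩

H² = I, so an even number of Hadamards cancels: H^2 = I and the state is unchanged.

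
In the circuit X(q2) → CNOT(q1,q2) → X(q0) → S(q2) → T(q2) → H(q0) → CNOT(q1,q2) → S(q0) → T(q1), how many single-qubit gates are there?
7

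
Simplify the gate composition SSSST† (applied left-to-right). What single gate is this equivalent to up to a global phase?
T†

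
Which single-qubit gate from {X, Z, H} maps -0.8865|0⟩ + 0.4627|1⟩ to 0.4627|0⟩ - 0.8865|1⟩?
X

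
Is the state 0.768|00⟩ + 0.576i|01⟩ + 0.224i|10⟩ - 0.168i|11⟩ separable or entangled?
Entangled

Writing the state as a|00⟩ + b|01⟩ + c|10⟩ + d|11⟩, it is a product state iff ad − bc = 0.
Here (a, b, c, d) = (0.768, 0.576i, 0.224i, -0.168i): ad − bc = (0.768)(-0.168i) − (0.576i)(0.224i) = (0.129 - 0.129i) ≠ 0, so the state is entangled.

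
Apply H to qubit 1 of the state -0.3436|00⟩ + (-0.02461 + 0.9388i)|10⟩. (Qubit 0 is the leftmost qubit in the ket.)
-0.243|00⟩ - 0.243|01⟩ + (-0.0174 + 0.6638i)|10⟩ + (-0.0174 + 0.6638i)|11⟩

H on qubit 1 mixes each pair of kets that differ only in qubit 1: amplitudes (a, b) of (|…0…⟩, |…1…⟩) become ((a + b)/√2, (a − b)/√2). Kets absent from the input have amplitude 0.
(|00⟩, |01⟩): (a, b) = (-0.3436, 0) → (-0.243, -0.243)
(|10⟩, |11⟩): (a, b) = ((-0.02461 + 0.9388i), 0) → ((-0.0174 + 0.6638i), (-0.0174 + 0.6638i))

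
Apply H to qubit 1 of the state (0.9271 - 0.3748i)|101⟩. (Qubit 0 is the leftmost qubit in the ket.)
(0.6556 - 0.265i)|101⟩ + (0.6556 - 0.265i)|111⟩

H on qubit 1 mixes each pair of kets that differ only in qubit 1: amplitudes (a, b) of (|…0…⟩, |…1…⟩) become ((a + b)/√2, (a − b)/√2). Kets absent from the input have amplitude 0.
(|101⟩, |111⟩): (a, b) = ((0.9271 - 0.3748i), 0) → ((0.6556 - 0.265i), (0.6556 - 0.265i))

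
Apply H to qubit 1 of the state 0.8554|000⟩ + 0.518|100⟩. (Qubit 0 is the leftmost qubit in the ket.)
0.6049|000⟩ + 0.6049|010⟩ + 0.3663|100⟩ + 0.3663|110⟩

H on qubit 1 mixes each pair of kets that differ only in qubit 1: amplitudes (a, b) of (|…0…⟩, |…1…⟩) become ((a + b)/√2, (a − b)/√2). Kets absent from the input have amplitude 0.
(|000⟩, |010⟩): (a, b) = (0.8554, 0) → (0.6049, 0.6049)
(|100⟩, |110⟩): (a, b) = (0.518, 0) → (0.3663, 0.3663)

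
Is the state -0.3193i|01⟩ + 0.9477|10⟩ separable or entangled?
Entangled

Writing the state as a|00⟩ + b|01⟩ + c|10⟩ + d|11⟩, it is a product state iff ad − bc = 0.
Here (a, b, c, d) = (0, -0.3193i, 0.9477, 0): ad − bc = (0)(0) − (-0.3193i)(0.9477) = 0.3026i ≠ 0, so the state is entangled.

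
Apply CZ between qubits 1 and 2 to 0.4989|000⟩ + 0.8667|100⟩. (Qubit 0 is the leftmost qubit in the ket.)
0.4989|000⟩ + 0.8667|100⟩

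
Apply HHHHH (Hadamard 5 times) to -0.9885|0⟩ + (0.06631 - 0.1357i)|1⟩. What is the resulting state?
(-0.6521 - 0.09595i)|0⟩ + (-0.7459 + 0.09595i)|1⟩

H² = I, so H^5 = H: a single Hadamard. With (a, b) = (-0.9885, (0.06631 - 0.1357i)), H gives ((a + b)/√2, (a − b)/√2) = ((-0.6521 - 0.09595i), (-0.7459 + 0.09595i)).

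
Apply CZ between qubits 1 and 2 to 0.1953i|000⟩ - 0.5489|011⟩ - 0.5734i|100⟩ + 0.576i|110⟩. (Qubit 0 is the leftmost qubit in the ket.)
0.1953i|000⟩ + 0.5489|011⟩ - 0.5734i|100⟩ + 0.576i|110⟩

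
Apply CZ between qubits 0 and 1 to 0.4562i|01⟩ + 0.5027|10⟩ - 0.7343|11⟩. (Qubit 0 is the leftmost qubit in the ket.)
0.4562i|01⟩ + 0.5027|10⟩ + 0.7343|11⟩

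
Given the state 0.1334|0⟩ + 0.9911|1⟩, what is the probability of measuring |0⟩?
0.0178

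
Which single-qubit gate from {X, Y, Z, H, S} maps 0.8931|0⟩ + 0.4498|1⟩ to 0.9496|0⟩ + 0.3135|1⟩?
H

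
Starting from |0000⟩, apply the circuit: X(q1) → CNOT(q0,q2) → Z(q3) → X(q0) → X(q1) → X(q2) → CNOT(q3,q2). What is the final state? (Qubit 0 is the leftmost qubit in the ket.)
|1010⟩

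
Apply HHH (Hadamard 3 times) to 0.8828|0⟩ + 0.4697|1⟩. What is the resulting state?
0.9564|0⟩ + 0.2921|1⟩

H² = I, so H^3 = H: a single Hadamard. With (a, b) = (0.8828, 0.4697), H gives ((a + b)/√2, (a − b)/√2) = (0.9564, 0.2921).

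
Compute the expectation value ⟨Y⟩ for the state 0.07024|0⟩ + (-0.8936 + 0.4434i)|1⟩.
0.06229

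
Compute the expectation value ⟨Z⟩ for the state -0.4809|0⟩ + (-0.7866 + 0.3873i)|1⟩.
-0.5375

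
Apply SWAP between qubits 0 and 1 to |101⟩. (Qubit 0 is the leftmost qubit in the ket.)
|011⟩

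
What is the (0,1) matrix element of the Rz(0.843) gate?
0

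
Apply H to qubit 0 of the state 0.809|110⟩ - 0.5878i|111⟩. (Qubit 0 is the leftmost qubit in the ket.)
0.572|010⟩ - 0.4156i|011⟩ - 0.572|110⟩ + 0.4156i|111⟩

H on qubit 0 mixes each pair of kets that differ only in qubit 0: amplitudes (a, b) of (|…0…⟩, |…1…⟩) become ((a + b)/√2, (a − b)/√2). Kets absent from the input have amplitude 0.
(|010⟩, |110⟩): (a, b) = (0, 0.809) → (0.572, -0.572)
(|011⟩, |111⟩): (a, b) = (0, -0.5878i) → (-0.4156i, 0.4156i)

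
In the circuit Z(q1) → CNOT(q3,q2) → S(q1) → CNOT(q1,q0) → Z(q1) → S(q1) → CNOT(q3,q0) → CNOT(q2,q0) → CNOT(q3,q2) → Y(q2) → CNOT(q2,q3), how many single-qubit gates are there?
5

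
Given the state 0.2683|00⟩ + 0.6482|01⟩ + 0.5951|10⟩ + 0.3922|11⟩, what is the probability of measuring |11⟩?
0.1538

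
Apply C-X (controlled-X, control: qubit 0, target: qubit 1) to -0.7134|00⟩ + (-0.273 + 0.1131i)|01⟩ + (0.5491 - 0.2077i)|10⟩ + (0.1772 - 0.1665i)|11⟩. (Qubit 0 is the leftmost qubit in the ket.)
-0.7134|00⟩ + (-0.273 + 0.1131i)|01⟩ + (0.1772 - 0.1665i)|10⟩ + (0.5491 - 0.2077i)|11⟩

C-X leaves the control-|0⟩ kets |00⟩, |01⟩ unchanged and applies X to qubit 1 on the control-|1⟩ pair (|10⟩, |11⟩).
X = [[0, 1], [1, 0]].
With a = amp(|10⟩) = (0.5491 - 0.2077i) and b = amp(|11⟩) = (0.1772 - 0.1665i):
new amp(|10⟩) = (1)·b = (0.1772 - 0.1665i)
new amp(|11⟩) = (1)·a = (0.5491 - 0.2077i)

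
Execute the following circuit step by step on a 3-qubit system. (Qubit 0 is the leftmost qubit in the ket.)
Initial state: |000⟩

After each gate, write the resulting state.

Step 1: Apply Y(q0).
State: i|100⟩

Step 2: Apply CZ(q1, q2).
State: i|100⟩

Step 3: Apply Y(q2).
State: -|101⟩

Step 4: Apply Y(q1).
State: -i|111⟩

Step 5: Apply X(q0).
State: -i|011⟩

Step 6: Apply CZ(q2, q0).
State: -i|011⟩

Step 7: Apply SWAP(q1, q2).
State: -i|011⟩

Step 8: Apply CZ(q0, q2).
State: -i|011⟩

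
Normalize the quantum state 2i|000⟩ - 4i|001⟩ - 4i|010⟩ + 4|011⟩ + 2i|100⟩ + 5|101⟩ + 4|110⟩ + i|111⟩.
0.202i|000⟩ - 0.4041i|001⟩ - 0.4041i|010⟩ + 0.4041|011⟩ + 0.202i|100⟩ + 0.5051|101⟩ + 0.4041|110⟩ + 0.101i|111⟩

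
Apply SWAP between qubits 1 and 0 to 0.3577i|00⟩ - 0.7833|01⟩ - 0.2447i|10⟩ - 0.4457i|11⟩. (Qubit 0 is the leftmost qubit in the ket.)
0.3577i|00⟩ - 0.2447i|01⟩ - 0.7833|10⟩ - 0.4457i|11⟩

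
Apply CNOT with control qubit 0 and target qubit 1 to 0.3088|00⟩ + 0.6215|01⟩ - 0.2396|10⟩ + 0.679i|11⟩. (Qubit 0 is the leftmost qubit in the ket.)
0.3088|00⟩ + 0.6215|01⟩ + 0.679i|10⟩ - 0.2396|11⟩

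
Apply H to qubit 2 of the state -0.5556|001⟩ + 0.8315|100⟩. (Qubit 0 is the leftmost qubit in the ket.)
-0.3929|000⟩ + 0.3929|001⟩ + 0.588|100⟩ + 0.588|101⟩

H on qubit 2 mixes each pair of kets that differ only in qubit 2: amplitudes (a, b) of (|…0…⟩, |…1…⟩) become ((a + b)/√2, (a − b)/√2). Kets absent from the input have amplitude 0.
(|000⟩, |001⟩): (a, b) = (0, -0.5556) → (-0.3929, 0.3929)
(|100⟩, |101⟩): (a, b) = (0.8315, 0) → (0.588, 0.588)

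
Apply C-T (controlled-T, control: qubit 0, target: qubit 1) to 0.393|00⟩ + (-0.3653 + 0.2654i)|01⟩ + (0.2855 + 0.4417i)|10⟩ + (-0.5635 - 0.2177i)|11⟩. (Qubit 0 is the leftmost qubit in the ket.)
0.393|00⟩ + (-0.3653 + 0.2654i)|01⟩ + (0.2855 + 0.4417i)|10⟩ + (-0.2445 - 0.5524i)|11⟩

C-T leaves the control-|0⟩ kets |00⟩, |01⟩ unchanged and applies T to qubit 1 on the control-|1⟩ pair (|10⟩, |11⟩).
T = [[1, 0], [0, (1/√2 + (1/√2)i)]].
With a = amp(|10⟩) = (0.2855 + 0.4417i) and b = amp(|11⟩) = (-0.5635 - 0.2177i):
new amp(|10⟩) = (1)·a = (0.2855 + 0.4417i)
new amp(|11⟩) = (1/√2 + (1/√2)i)·b = (-0.2445 - 0.5524i)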